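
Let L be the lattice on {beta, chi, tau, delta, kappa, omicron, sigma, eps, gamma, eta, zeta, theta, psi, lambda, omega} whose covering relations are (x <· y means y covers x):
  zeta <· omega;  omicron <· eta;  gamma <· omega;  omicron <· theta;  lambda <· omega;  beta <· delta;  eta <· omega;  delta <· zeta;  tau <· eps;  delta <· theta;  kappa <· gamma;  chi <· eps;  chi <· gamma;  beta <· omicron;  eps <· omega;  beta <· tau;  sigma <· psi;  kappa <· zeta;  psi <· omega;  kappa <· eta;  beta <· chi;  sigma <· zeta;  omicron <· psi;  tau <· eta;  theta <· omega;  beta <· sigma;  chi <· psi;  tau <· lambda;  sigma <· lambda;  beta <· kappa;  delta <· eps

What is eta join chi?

Common upper bounds of {eta, chi}: omega.
The least among these is omega.

omega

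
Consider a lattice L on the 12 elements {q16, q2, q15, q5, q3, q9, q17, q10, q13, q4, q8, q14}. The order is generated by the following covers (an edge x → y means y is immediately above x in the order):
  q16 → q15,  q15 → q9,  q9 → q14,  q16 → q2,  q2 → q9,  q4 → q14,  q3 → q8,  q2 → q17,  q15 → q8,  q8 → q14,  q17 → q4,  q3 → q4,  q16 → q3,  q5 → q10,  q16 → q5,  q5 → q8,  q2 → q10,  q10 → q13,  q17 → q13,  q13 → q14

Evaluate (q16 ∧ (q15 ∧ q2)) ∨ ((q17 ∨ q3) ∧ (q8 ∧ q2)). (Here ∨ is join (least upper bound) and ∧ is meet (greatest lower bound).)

q16

q15 ∧ q2 = q16
q16 ∧ q16 = q16
q17 ∨ q3 = q4
q8 ∧ q2 = q16
q4 ∧ q16 = q16
q16 ∨ q16 = q16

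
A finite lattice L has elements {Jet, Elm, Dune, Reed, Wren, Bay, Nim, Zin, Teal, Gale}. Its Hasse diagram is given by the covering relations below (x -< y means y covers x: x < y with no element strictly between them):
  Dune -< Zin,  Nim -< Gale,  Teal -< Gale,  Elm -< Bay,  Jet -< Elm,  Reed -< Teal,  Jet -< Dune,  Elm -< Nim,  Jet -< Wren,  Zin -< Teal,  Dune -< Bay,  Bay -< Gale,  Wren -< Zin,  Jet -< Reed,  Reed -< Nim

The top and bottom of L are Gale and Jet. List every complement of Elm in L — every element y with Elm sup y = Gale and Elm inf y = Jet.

Need y with Elm ∨ y = Gale and Elm ∧ y = Jet.
Checking each element gives: Teal, Wren, Zin.

Teal, Wren, Zin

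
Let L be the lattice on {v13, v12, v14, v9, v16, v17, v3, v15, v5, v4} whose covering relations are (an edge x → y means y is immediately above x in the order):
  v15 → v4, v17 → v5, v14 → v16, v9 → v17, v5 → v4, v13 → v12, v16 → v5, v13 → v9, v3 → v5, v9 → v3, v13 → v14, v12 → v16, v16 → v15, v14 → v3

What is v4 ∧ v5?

v5

Common lower bounds of {v4, v5}: v12, v13, v14, v16, v17, v3, v5, v9.
The greatest among these is v5.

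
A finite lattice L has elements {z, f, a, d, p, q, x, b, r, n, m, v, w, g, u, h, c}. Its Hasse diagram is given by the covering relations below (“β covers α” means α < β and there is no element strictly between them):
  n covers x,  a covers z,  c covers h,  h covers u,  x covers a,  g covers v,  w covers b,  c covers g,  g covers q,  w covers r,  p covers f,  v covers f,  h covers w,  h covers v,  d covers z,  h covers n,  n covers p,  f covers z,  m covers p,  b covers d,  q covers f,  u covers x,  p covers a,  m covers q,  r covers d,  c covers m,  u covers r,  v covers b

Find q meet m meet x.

Common lower bounds of {q, m, x}: z.
The greatest among these is z.

z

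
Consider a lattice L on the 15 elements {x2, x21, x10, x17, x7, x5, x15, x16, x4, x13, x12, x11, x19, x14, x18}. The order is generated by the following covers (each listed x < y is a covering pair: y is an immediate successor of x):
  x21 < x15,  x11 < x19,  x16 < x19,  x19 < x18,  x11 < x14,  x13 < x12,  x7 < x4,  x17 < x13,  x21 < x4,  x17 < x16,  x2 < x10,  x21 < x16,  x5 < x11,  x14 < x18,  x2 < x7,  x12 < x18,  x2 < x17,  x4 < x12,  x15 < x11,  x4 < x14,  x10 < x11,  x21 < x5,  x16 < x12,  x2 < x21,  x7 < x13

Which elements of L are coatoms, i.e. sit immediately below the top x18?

The coatoms are exactly the elements covered by x18: x12, x14, x19.

x12, x14, x19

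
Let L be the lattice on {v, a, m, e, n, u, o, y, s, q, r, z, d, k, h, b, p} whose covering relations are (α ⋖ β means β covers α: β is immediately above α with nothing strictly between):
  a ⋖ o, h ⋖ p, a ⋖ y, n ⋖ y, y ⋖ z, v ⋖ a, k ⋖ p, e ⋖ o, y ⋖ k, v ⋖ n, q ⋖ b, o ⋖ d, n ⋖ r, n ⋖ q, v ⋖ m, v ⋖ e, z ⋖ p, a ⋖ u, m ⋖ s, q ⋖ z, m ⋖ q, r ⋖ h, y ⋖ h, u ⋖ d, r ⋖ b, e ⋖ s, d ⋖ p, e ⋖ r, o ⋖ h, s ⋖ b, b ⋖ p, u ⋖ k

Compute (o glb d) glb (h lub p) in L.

o ∧ d = o
h ∨ p = p
o ∧ p = o

o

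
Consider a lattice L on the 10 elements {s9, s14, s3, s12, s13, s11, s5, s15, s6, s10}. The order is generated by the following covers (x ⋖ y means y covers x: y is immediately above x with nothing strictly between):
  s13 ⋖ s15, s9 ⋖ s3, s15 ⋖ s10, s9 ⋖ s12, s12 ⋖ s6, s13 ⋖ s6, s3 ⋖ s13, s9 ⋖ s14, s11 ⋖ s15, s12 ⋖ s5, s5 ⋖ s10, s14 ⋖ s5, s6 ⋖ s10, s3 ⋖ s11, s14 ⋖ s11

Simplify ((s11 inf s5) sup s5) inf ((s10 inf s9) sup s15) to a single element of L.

s14

s11 ∧ s5 = s14
s14 ∨ s5 = s5
s10 ∧ s9 = s9
s9 ∨ s15 = s15
s5 ∧ s15 = s14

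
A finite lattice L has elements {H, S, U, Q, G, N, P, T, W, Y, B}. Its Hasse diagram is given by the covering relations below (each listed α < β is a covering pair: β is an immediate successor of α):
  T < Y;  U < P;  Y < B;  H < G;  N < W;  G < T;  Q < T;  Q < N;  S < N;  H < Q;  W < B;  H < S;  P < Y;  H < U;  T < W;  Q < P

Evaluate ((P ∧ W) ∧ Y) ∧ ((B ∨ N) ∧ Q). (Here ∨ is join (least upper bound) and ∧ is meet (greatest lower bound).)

Q

P ∧ W = Q
Q ∧ Y = Q
B ∨ N = B
B ∧ Q = Q
Q ∧ Q = Q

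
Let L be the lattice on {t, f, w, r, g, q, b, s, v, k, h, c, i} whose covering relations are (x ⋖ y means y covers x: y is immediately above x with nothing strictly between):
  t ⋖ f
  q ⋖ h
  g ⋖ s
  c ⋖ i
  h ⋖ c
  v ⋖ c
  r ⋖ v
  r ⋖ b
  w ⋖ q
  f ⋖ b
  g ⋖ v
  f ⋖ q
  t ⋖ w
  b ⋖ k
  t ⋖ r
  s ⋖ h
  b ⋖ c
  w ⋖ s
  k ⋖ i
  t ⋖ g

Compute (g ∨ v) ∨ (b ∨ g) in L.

c

g ∨ v = v
b ∨ g = c
v ∨ c = c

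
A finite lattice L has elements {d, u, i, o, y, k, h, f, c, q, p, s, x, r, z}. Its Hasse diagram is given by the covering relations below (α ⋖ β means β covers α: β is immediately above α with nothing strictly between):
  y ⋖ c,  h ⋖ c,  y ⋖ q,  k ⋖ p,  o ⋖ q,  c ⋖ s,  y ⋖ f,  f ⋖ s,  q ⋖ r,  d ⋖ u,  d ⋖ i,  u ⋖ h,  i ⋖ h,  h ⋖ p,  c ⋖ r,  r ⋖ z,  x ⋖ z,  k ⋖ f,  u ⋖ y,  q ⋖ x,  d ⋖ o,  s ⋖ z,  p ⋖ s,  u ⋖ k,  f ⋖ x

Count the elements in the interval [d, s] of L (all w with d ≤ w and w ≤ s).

10

The interval [d, s] = {c, d, f, h, i, k, p, s, u, y}, which has 10 elements.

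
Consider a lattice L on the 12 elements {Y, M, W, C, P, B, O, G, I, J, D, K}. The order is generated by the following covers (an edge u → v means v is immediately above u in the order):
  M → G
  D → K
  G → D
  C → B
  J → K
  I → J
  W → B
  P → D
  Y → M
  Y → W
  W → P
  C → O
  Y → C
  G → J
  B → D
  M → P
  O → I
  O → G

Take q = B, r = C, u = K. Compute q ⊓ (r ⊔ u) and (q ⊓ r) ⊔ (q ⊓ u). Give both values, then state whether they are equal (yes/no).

B; B; yes

r ⊔ u = K, so q ⊓ (r ⊔ u) = B ⊓ K = B.
q ⊓ r = C and q ⊓ u = B, so (q ⊓ r) ⊔ (q ⊓ u) = C ⊔ B = B.
Equal: yes.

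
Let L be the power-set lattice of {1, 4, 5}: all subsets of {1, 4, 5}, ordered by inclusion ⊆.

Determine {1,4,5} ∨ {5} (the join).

{1,4,5}

Common upper bounds of {{1,4,5}, {5}}: {1,4,5}.
The least among these is {1,4,5}.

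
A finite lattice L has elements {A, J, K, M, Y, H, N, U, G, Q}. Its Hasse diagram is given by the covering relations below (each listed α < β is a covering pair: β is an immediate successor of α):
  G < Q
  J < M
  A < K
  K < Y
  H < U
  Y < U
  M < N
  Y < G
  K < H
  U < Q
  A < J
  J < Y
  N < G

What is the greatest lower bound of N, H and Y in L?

Common lower bounds of {N, H, Y}: A.
The greatest among these is A.

A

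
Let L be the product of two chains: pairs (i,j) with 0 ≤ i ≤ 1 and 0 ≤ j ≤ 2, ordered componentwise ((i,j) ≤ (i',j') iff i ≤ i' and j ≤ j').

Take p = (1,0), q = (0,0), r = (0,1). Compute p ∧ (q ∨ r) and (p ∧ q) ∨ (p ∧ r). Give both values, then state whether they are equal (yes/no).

(0,0); (0,0); yes

q ∨ r = (0,1), so p ∧ (q ∨ r) = (1,0) ∧ (0,1) = (0,0).
p ∧ q = (0,0) and p ∧ r = (0,0), so (p ∧ q) ∨ (p ∧ r) = (0,0) ∨ (0,0) = (0,0).
Equal: yes.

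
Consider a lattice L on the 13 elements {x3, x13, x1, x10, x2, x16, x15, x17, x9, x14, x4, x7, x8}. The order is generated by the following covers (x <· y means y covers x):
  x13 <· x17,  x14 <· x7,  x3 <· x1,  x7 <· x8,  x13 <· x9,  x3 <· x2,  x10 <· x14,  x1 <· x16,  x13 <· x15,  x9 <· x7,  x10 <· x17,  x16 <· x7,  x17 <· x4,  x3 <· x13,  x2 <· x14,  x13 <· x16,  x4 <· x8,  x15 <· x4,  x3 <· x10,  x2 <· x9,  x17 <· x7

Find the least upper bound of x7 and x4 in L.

Common upper bounds of {x7, x4}: x8.
The least among these is x8.

x8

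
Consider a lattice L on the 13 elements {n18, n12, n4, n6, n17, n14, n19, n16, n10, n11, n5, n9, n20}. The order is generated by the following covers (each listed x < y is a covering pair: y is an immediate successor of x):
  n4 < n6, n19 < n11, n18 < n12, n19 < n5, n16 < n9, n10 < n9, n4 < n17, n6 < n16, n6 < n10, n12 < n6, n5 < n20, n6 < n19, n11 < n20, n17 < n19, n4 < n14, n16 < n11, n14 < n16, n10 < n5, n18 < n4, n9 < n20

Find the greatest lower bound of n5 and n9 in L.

n10

Common lower bounds of {n5, n9}: n10, n12, n18, n4, n6.
The greatest among these is n10.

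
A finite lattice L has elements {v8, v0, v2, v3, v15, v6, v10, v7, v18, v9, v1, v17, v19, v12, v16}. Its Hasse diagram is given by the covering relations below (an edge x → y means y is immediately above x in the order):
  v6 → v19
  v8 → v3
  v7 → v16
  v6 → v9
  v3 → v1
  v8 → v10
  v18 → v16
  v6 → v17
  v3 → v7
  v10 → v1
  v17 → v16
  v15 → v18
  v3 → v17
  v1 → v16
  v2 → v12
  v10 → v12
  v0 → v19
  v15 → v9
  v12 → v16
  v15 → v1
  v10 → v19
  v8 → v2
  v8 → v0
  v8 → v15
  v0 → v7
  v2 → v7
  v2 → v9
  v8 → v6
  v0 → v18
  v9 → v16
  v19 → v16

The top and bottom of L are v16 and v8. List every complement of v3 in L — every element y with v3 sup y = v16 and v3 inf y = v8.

v12, v18, v19, v9

Need y with v3 ∨ y = v16 and v3 ∧ y = v8.
Checking each element gives: v12, v18, v19, v9.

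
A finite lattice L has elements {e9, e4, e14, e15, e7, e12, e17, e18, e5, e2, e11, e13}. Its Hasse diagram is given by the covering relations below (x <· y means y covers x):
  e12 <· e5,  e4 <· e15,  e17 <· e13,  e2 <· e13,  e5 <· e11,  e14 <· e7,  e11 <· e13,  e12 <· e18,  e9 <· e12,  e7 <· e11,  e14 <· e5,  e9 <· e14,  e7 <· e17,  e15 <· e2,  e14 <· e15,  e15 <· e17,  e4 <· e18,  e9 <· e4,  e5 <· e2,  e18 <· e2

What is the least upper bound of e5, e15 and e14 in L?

Common upper bounds of {e5, e15, e14}: e13, e2.
The least among these is e2.

e2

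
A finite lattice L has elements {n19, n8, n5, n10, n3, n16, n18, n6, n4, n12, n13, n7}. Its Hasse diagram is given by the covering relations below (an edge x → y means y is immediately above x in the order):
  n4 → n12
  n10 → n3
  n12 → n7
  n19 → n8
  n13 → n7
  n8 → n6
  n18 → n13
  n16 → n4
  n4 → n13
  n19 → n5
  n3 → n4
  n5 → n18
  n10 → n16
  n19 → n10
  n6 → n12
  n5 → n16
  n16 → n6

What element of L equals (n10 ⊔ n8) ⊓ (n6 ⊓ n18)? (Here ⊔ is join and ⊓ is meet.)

n10 ∨ n8 = n6
n6 ∧ n18 = n5
n6 ∧ n5 = n5

n5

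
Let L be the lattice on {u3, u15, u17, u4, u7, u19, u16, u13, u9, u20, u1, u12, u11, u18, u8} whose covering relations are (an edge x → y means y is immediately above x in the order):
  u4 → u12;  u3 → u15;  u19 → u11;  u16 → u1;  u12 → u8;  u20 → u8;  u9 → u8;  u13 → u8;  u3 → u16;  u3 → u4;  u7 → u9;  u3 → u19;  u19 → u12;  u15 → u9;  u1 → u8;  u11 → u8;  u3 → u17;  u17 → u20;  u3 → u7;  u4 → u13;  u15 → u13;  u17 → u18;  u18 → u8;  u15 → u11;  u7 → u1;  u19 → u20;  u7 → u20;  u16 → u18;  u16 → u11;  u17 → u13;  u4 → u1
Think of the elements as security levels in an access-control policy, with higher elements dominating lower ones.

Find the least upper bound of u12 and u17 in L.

u8

Common upper bounds of {u12, u17}: u8.
The least among these is u8.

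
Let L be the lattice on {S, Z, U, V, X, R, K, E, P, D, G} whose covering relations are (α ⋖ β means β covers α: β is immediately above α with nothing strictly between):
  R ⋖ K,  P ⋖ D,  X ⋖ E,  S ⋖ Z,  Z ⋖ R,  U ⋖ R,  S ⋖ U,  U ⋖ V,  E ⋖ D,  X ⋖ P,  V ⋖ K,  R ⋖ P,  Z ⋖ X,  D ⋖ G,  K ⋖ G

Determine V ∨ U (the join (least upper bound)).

Common upper bounds of {V, U}: G, K, V.
The least among these is V.

V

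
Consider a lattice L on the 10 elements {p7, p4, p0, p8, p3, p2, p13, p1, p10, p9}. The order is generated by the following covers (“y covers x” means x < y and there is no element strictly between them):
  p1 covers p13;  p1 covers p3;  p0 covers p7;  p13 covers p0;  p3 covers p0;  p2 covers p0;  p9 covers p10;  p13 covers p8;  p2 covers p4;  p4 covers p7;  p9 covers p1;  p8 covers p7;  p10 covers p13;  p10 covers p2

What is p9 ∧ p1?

Common lower bounds of {p9, p1}: p0, p1, p13, p3, p7, p8.
The greatest among these is p1.

p1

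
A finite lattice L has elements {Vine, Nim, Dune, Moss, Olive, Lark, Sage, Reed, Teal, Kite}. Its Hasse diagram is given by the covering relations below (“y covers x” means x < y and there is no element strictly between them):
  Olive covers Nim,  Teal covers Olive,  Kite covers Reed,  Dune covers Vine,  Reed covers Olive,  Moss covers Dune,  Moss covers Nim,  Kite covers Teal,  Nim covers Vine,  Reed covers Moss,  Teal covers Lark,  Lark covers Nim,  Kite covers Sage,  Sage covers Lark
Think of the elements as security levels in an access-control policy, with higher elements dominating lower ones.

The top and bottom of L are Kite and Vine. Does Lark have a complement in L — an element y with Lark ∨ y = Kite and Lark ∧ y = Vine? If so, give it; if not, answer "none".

Need y with Lark ∨ y = Kite and Lark ∧ y = Vine.
Checking each element gives: Dune.

Dune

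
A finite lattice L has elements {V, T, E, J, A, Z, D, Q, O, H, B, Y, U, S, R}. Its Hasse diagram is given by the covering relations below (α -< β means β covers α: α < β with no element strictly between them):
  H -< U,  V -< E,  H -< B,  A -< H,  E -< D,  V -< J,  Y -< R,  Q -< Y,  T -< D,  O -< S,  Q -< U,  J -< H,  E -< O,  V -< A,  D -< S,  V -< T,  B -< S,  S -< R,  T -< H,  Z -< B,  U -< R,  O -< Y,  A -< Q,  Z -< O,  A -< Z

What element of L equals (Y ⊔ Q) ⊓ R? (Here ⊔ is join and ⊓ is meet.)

Y ∨ Q = Y
Y ∧ R = Y

Y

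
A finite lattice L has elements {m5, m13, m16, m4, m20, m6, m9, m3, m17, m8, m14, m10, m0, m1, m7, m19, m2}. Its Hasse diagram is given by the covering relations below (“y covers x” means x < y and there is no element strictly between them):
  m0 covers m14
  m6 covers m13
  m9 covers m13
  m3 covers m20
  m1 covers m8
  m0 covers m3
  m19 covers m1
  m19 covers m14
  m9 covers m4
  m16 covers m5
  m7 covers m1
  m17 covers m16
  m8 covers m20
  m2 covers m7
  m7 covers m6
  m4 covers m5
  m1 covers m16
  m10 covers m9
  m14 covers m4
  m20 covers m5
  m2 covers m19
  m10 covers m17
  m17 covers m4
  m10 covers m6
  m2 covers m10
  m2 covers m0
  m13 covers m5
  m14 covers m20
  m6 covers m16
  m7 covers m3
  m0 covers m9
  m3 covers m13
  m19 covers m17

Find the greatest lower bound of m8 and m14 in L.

Common lower bounds of {m8, m14}: m20, m5.
The greatest among these is m20.

m20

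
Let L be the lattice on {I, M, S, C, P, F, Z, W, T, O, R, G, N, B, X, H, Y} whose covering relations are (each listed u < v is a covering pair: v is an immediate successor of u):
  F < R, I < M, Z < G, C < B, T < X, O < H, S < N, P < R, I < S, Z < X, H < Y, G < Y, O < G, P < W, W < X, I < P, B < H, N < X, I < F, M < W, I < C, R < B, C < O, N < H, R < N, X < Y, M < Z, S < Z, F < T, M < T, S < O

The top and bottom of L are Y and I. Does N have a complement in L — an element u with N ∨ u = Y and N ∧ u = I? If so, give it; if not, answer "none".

For every candidate u, either N ∨ u ≠ Y or N ∧ u ≠ I; no complement exists.

none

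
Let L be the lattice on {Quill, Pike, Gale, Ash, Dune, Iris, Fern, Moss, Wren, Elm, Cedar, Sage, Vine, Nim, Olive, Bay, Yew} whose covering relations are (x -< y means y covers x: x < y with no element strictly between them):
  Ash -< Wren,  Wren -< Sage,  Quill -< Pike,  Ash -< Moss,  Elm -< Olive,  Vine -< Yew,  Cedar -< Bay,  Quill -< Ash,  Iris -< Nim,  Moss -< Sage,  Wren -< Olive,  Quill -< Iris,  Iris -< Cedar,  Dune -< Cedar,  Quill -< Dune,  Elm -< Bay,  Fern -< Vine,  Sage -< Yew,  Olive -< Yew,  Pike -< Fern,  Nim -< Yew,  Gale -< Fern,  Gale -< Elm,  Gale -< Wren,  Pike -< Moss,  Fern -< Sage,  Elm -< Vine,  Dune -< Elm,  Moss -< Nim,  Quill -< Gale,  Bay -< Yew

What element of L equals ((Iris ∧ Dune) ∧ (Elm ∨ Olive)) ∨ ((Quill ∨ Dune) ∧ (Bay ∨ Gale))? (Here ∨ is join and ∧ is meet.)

Iris ∧ Dune = Quill
Elm ∨ Olive = Olive
Quill ∧ Olive = Quill
Quill ∨ Dune = Dune
Bay ∨ Gale = Bay
Dune ∧ Bay = Dune
Quill ∨ Dune = Dune

Dune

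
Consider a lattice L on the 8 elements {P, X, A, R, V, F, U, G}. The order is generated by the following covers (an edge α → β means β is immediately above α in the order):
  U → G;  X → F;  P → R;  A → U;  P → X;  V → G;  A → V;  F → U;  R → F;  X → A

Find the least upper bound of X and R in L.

F

Common upper bounds of {X, R}: F, G, U.
The least among these is F.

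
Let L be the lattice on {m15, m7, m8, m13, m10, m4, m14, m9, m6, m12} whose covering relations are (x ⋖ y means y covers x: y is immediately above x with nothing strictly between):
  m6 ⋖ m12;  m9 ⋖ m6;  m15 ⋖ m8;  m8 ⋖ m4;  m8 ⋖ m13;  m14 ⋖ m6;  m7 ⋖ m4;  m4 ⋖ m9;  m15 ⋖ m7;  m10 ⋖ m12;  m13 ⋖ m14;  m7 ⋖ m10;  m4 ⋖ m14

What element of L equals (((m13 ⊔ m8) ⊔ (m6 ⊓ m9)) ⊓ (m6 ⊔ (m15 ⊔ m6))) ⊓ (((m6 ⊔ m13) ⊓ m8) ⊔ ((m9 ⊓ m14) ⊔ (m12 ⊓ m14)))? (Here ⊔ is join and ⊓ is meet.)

m14

m13 ∨ m8 = m13
m6 ∧ m9 = m9
m13 ∨ m9 = m6
m15 ∨ m6 = m6
m6 ∨ m6 = m6
m6 ∧ m6 = m6
m6 ∨ m13 = m6
m6 ∧ m8 = m8
m9 ∧ m14 = m4
m12 ∧ m14 = m14
m4 ∨ m14 = m14
m8 ∨ m14 = m14
m6 ∧ m14 = m14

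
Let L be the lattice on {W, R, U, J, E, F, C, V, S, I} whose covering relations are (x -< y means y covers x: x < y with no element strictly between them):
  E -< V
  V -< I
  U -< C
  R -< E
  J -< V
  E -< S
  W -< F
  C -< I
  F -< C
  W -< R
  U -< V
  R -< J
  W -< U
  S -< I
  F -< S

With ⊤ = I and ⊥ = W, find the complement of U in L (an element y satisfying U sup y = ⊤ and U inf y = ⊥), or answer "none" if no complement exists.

S

Need y with U ∨ y = I and U ∧ y = W.
Checking each element gives: S.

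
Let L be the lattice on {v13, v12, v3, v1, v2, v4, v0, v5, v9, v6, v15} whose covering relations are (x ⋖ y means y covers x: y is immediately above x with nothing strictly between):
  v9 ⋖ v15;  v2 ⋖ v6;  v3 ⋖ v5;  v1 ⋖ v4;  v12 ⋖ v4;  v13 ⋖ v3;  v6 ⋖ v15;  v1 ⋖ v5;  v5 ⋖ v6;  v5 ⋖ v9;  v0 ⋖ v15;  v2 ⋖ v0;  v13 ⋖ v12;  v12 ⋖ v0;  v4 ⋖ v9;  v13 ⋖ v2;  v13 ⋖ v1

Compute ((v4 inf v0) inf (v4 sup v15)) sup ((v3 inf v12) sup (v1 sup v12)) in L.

v4 ∧ v0 = v12
v4 ∨ v15 = v15
v12 ∧ v15 = v12
v3 ∧ v12 = v13
v1 ∨ v12 = v4
v13 ∨ v4 = v4
v12 ∨ v4 = v4

v4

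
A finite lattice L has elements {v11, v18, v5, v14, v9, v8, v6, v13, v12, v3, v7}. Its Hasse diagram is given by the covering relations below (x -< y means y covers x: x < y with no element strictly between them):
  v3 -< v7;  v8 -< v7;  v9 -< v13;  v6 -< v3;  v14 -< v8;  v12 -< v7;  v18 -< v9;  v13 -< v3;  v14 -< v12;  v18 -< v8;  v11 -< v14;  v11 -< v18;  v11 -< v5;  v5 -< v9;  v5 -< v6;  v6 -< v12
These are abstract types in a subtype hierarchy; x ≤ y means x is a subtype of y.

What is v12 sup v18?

v7

Common upper bounds of {v12, v18}: v7.
The least among these is v7.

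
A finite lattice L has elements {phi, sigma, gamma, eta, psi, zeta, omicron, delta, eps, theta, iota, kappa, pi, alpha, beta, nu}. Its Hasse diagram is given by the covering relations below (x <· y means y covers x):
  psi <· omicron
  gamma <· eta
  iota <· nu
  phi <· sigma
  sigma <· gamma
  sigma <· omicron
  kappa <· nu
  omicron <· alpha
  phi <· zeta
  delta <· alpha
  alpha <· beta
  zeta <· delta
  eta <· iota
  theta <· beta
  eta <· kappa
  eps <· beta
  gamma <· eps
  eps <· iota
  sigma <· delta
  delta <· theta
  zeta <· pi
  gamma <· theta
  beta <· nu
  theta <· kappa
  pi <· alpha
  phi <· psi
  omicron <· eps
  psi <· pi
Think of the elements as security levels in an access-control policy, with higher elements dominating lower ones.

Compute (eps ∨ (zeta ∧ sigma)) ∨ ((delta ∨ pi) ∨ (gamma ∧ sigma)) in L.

beta

zeta ∧ sigma = phi
eps ∨ phi = eps
delta ∨ pi = alpha
gamma ∧ sigma = sigma
alpha ∨ sigma = alpha
eps ∨ alpha = beta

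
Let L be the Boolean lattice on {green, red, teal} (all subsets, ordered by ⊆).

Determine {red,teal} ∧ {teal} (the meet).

{teal}

Common lower bounds of {{red,teal}, {teal}}: {teal}, ∅.
The greatest among these is {teal}.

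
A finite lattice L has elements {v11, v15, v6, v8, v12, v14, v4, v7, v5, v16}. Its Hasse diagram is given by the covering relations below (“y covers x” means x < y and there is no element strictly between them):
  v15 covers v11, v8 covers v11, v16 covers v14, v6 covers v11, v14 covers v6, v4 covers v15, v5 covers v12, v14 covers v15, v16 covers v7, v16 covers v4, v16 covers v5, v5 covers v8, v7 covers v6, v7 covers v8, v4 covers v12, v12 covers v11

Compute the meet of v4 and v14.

Common lower bounds of {v4, v14}: v11, v15.
The greatest among these is v15.

v15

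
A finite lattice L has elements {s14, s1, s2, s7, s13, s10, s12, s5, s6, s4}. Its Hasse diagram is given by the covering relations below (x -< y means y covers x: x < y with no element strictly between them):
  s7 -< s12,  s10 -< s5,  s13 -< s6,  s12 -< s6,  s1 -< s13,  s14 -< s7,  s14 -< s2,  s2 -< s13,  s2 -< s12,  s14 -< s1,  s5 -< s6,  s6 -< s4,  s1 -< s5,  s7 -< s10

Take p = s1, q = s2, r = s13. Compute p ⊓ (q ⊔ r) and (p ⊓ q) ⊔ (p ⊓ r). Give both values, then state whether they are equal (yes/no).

q ⊔ r = s13, so p ⊓ (q ⊔ r) = s1 ⊓ s13 = s1.
p ⊓ q = s14 and p ⊓ r = s1, so (p ⊓ q) ⊔ (p ⊓ r) = s14 ⊔ s1 = s1.
Equal: yes.

s1; s1; yes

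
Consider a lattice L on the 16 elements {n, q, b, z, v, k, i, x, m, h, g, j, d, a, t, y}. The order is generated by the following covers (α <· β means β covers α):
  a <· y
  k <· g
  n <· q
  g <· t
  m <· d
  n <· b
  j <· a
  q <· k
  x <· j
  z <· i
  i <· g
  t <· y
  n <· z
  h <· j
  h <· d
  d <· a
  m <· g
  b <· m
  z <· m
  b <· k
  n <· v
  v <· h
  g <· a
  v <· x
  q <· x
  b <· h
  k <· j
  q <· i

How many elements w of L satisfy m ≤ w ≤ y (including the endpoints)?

The interval [m, y] = {a, d, g, m, t, y}, which has 6 elements.

6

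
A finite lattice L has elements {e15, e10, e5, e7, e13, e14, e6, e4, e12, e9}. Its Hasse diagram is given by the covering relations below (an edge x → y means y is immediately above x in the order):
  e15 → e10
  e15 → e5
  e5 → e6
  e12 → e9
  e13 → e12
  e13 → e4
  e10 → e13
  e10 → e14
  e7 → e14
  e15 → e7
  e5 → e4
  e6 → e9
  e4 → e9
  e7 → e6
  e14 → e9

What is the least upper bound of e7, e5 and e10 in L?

Common upper bounds of {e7, e5, e10}: e9.
The least among these is e9.

e9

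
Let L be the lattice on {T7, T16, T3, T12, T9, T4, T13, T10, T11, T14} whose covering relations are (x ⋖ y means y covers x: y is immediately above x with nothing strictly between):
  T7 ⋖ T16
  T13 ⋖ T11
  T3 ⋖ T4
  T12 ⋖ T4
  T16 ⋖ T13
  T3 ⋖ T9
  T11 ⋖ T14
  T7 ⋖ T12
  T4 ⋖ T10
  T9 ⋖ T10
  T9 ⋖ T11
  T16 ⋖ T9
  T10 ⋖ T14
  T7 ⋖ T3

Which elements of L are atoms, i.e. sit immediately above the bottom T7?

T12, T16, T3

The atoms are exactly the elements that cover T7: T12, T16, T3.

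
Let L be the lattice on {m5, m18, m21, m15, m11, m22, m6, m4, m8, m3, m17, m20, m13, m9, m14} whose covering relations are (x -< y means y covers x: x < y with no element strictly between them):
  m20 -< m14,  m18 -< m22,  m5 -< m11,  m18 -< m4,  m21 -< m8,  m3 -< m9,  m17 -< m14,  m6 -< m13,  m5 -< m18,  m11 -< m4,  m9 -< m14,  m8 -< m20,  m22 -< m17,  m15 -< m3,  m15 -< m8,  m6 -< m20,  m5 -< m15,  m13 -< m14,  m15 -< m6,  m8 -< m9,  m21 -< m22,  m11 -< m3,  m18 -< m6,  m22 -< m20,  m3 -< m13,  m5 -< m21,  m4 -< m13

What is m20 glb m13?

Common lower bounds of {m20, m13}: m15, m18, m5, m6.
The greatest among these is m6.

m6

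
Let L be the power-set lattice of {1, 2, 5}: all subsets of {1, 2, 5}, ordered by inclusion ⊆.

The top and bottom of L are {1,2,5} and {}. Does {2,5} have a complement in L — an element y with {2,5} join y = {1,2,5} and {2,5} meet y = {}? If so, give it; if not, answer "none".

Need y with {2,5} ∨ y = {1,2,5} and {2,5} ∧ y = {}.
Checking each element gives: {1}.

{1}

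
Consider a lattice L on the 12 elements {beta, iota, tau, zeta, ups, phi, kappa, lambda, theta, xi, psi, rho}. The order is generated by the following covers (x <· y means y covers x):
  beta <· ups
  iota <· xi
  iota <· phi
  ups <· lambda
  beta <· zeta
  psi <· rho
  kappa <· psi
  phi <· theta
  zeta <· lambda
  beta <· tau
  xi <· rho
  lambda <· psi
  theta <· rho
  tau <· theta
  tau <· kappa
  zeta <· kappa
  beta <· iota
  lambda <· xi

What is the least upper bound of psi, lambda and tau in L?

psi

Common upper bounds of {psi, lambda, tau}: psi, rho.
The least among these is psi.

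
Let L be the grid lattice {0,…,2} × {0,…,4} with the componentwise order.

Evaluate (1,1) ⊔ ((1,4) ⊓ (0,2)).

(1,4) ∧ (0,2) = (0,2)
(1,1) ∨ (0,2) = (1,2)

(1,2)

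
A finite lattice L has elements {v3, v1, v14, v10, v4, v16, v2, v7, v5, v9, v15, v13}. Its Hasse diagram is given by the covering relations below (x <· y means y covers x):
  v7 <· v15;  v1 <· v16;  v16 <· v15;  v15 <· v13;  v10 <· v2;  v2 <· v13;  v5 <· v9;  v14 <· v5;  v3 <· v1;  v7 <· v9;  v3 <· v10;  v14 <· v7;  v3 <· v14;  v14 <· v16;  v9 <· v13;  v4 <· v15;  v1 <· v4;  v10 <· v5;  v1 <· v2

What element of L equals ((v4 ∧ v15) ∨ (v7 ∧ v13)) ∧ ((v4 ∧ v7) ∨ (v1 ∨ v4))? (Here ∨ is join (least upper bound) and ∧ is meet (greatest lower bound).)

v4 ∧ v15 = v4
v7 ∧ v13 = v7
v4 ∨ v7 = v15
v4 ∧ v7 = v3
v1 ∨ v4 = v4
v3 ∨ v4 = v4
v15 ∧ v4 = v4

v4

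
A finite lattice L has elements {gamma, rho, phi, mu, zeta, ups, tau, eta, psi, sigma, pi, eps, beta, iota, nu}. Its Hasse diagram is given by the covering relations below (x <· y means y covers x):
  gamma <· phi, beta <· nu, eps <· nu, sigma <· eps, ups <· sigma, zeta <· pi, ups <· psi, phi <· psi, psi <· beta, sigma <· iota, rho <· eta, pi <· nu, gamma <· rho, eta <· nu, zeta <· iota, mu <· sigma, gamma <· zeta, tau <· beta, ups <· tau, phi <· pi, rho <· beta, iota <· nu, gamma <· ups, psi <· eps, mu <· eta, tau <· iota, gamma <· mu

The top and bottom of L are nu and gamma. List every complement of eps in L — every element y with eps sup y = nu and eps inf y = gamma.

Need y with eps ∨ y = nu and eps ∧ y = gamma.
Checking each element gives: rho, zeta.

rho, zeta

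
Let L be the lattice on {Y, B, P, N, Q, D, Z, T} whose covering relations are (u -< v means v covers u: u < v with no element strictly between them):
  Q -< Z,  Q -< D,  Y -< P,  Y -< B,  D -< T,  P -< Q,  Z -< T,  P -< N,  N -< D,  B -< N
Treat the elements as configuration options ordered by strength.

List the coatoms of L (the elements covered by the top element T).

D, Z

The coatoms are exactly the elements covered by T: D, Z.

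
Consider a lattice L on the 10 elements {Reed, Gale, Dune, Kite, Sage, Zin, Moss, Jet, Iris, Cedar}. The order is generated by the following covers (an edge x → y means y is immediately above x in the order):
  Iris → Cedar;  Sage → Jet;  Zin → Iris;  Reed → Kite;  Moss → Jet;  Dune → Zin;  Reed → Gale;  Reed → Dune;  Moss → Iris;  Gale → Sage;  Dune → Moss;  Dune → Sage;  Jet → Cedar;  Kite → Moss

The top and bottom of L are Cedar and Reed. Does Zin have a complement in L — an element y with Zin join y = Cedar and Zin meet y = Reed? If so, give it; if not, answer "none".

Need y with Zin ∨ y = Cedar and Zin ∧ y = Reed.
Checking each element gives: Gale.

Gale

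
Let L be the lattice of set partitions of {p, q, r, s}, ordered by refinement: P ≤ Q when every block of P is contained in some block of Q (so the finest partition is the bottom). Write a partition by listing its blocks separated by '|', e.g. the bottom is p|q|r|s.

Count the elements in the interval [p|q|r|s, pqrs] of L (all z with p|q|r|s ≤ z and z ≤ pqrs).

The interval [p|q|r|s, pqrs] = {pqrs, pqr|s, pqs|r, pq|rs, pq|r|s, prs|q, pr|qs, pr|q|s, ps|qr, ps|q|r, p|qrs, p|qr|s, p|qs|r, p|q|rs, p|q|r|s}, which has 15 elements.

15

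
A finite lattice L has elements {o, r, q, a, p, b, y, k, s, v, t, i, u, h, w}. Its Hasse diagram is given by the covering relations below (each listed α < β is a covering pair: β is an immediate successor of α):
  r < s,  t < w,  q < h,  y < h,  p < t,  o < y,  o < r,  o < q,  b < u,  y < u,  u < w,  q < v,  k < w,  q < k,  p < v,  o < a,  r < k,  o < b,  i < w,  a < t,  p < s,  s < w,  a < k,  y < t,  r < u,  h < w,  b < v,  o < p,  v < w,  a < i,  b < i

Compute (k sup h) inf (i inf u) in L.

b

k ∨ h = w
i ∧ u = b
w ∧ b = b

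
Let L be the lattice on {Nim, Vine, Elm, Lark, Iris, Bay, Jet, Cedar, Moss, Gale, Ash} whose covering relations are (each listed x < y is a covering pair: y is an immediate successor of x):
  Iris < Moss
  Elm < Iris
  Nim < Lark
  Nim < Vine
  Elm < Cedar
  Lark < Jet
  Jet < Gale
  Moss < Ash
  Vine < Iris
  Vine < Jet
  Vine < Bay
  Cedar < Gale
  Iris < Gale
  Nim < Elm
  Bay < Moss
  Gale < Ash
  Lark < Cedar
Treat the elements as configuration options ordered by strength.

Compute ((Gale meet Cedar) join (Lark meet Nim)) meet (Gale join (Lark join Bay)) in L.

Cedar

Gale ∧ Cedar = Cedar
Lark ∧ Nim = Nim
Cedar ∨ Nim = Cedar
Lark ∨ Bay = Ash
Gale ∨ Ash = Ash
Cedar ∧ Ash = Cedar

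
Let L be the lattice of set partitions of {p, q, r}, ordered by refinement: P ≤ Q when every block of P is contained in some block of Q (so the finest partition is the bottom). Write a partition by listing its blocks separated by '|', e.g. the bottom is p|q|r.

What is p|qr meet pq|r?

The meet (common refinement) of p|qr and pq|r intersects blocks pairwise, giving p|q|r.

p|q|r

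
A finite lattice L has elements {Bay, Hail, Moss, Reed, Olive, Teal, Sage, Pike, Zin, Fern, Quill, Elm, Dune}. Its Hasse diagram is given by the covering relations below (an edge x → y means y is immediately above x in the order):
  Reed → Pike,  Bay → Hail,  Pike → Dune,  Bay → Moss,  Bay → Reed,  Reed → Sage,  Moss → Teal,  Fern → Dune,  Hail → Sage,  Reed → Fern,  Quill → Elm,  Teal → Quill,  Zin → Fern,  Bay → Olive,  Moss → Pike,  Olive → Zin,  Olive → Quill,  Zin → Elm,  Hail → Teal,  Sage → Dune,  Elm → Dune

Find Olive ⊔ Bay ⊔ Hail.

Common upper bounds of {Olive, Bay, Hail}: Dune, Elm, Quill.
The least among these is Quill.

Quill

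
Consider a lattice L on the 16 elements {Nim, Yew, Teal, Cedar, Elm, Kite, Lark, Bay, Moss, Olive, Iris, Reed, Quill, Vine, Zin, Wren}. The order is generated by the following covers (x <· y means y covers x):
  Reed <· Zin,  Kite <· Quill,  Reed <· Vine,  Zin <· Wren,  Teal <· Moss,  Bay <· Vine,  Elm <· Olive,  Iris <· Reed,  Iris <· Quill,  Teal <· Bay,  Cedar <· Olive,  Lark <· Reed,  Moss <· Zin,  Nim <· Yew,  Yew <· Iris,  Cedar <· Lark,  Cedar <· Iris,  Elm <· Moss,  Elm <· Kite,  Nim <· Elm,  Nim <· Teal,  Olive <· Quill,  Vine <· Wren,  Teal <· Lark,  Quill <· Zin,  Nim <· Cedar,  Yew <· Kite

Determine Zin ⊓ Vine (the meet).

Reed

Common lower bounds of {Zin, Vine}: Cedar, Iris, Lark, Nim, Reed, Teal, Yew.
The greatest among these is Reed.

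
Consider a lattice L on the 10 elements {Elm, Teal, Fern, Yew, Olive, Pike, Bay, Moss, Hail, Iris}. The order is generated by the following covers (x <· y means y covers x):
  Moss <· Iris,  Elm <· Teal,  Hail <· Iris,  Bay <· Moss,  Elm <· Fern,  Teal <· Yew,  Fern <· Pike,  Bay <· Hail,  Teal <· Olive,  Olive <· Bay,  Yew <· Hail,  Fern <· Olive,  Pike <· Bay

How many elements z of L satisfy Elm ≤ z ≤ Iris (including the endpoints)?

The interval [Elm, Iris] = {Bay, Elm, Fern, Hail, Iris, Moss, Olive, Pike, Teal, Yew}, which has 10 elements.

10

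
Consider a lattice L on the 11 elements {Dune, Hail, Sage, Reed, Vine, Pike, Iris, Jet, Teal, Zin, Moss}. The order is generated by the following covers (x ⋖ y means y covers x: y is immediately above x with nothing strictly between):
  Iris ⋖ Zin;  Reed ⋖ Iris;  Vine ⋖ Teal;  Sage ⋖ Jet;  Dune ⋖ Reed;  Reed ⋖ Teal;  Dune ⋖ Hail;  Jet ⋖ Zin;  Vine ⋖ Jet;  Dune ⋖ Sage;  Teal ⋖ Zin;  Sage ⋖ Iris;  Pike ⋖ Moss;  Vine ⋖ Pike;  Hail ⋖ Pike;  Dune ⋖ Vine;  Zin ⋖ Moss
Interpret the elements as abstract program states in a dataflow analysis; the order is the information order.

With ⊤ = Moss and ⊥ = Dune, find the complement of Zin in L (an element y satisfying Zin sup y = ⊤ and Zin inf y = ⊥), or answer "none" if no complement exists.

Need y with Zin ∨ y = Moss and Zin ∧ y = Dune.
Checking each element gives: Hail.

Hail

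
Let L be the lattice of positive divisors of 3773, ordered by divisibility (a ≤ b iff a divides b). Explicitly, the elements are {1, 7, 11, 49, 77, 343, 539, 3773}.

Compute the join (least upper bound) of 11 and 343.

3773

In the divisibility order, the join is the least common multiple: lcm(11, 343) = 3773.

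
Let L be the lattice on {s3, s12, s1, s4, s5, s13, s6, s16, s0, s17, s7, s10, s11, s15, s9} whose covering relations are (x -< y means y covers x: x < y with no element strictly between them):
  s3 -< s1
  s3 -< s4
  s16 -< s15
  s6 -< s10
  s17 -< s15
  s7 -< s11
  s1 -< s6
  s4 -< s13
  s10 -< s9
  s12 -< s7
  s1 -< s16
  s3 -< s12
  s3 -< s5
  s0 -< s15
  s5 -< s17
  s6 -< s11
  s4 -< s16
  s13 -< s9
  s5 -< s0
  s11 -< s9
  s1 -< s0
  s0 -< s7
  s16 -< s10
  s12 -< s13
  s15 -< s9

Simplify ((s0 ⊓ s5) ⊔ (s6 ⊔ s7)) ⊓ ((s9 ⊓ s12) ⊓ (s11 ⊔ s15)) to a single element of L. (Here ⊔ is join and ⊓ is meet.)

s0 ∧ s5 = s5
s6 ∨ s7 = s11
s5 ∨ s11 = s11
s9 ∧ s12 = s12
s11 ∨ s15 = s9
s12 ∧ s9 = s12
s11 ∧ s12 = s12

s12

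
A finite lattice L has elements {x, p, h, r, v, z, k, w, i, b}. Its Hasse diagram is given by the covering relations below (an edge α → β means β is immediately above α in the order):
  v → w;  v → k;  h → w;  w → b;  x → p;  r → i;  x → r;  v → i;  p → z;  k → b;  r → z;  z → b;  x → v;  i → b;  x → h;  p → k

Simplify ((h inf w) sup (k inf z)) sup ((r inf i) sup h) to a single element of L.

b

h ∧ w = h
k ∧ z = p
h ∨ p = b
r ∧ i = r
r ∨ h = b
b ∨ b = b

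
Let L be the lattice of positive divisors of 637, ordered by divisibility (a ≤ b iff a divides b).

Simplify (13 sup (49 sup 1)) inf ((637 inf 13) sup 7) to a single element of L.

49 ∨ 1 = 49
13 ∨ 49 = 637
637 ∧ 13 = 13
13 ∨ 7 = 91
637 ∧ 91 = 91

91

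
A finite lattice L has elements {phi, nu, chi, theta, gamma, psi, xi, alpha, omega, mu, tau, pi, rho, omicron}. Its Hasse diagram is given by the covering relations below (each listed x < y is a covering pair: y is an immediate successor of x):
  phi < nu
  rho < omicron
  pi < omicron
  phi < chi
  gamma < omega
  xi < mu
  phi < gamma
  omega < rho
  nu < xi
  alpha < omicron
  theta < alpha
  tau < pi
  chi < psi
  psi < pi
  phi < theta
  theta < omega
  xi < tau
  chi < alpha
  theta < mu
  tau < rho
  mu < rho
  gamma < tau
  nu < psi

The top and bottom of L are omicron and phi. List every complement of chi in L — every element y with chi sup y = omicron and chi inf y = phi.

Need y with chi ∨ y = omicron and chi ∧ y = phi.
Checking each element gives: mu, omega, rho.

mu, omega, rho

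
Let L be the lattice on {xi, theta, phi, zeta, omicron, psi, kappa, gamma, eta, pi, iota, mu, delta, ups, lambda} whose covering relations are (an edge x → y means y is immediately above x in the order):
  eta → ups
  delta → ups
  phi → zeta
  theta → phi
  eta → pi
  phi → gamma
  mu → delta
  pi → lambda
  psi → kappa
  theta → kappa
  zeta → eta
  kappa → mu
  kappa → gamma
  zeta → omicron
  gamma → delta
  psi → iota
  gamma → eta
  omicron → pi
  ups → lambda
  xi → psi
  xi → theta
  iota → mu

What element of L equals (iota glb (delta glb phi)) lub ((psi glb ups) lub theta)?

kappa

delta ∧ phi = phi
iota ∧ phi = xi
psi ∧ ups = psi
psi ∨ theta = kappa
xi ∨ kappa = kappa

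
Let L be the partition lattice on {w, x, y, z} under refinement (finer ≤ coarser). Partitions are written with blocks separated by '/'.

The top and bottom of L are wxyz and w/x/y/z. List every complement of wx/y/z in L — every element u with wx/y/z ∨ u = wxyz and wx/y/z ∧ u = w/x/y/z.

w/xyz, wy/xz, wyz/x, wz/xy

Need u with wx/y/z ∨ u = wxyz and wx/y/z ∧ u = w/x/y/z.
Checking each element gives: w/xyz, wy/xz, wyz/x, wz/xy.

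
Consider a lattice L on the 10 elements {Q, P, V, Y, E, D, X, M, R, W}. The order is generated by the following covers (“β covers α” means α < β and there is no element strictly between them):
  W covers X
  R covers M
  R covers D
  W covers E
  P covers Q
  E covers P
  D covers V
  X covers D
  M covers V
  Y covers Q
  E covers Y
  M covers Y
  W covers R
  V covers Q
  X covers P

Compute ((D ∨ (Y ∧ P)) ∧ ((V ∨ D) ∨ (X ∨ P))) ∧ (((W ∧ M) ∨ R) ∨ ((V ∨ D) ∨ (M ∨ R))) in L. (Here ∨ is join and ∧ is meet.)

D

Y ∧ P = Q
D ∨ Q = D
V ∨ D = D
X ∨ P = X
D ∨ X = X
D ∧ X = D
W ∧ M = M
M ∨ R = R
V ∨ D = D
M ∨ R = R
D ∨ R = R
R ∨ R = R
D ∧ R = D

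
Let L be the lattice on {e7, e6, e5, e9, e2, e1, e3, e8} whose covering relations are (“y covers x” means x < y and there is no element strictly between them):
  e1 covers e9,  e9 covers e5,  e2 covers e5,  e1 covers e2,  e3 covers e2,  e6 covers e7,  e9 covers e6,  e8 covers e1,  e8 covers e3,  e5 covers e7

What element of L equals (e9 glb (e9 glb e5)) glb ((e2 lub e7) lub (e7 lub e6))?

e5

e9 ∧ e5 = e5
e9 ∧ e5 = e5
e2 ∨ e7 = e2
e7 ∨ e6 = e6
e2 ∨ e6 = e1
e5 ∧ e1 = e5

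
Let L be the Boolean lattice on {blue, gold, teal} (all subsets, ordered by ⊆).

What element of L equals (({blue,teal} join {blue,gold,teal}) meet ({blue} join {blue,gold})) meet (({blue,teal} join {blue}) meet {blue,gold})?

{blue}

{blue,teal} ∨ {blue,gold,teal} = {blue,gold,teal}
{blue} ∨ {blue,gold} = {blue,gold}
{blue,gold,teal} ∧ {blue,gold} = {blue,gold}
{blue,teal} ∨ {blue} = {blue,teal}
{blue,teal} ∧ {blue,gold} = {blue}
{blue,gold} ∧ {blue} = {blue}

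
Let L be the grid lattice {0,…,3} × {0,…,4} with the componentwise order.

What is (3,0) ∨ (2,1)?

Common upper bounds of {(3,0), (2,1)}: (3,1), (3,2), (3,3), (3,4).
The least among these is (3,1).

(3,1)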